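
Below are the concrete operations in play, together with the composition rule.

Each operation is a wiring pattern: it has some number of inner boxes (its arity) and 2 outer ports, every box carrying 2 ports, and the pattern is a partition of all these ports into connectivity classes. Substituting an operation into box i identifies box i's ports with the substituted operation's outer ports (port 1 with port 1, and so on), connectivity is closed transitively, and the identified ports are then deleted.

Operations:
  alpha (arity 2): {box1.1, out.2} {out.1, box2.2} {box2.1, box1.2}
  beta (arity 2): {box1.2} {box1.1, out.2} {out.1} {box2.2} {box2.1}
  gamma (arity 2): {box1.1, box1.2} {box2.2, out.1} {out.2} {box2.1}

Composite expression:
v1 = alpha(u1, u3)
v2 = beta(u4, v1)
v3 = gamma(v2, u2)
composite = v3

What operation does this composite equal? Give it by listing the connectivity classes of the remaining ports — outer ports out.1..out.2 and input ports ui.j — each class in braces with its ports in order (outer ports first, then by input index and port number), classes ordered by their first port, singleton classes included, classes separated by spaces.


{out.1, u2.2} {out.2} {u1.1} {u1.2, u3.1} {u2.1} {u3.2} {u4.1} {u4.2}

After gluing at gamma, chains via deleted ports link the u-ports.
composing alpha on (u1, u3), with out.j its own outer ports: {out.1, u3.2} {out.2, u1.1} {u1.2, u3.1}
composing beta on (u4, u1, u3), with out.j its own outer ports: {out.1} {out.2, u4.1} {u1.1} {u1.2, u3.1} {u3.2} {u4.2}
composing gamma on (u4, u1, u3, u2), with out.j its own outer ports: {out.1, u2.2} {out.2} {u1.1} {u1.2, u3.1} {u2.1} {u3.2} {u4.1} {u4.2}


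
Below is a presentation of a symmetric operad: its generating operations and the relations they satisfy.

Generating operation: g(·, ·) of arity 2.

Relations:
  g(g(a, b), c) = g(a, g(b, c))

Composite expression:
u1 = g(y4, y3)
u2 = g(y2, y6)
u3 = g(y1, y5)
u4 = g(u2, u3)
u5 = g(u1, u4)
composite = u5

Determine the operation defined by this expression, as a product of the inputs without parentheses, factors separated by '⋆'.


y4 ⋆ y3 ⋆ y2 ⋆ y6 ⋆ y1 ⋆ y5

The g-tree's shape is irrelevant; the y-reading-order decides.
g(y4, y3) collapses to y4 ⋆ y3
g(y2, y6) collapses to y2 ⋆ y6
g(y1, y5) collapses to y1 ⋆ y5
g(g(y2, y6), g(y1, y5)) collapses to y2 ⋆ y6 ⋆ y1 ⋆ y5
g(g(y4, y3), g(g(y2, y6), g(y1, y5))) collapses to y4 ⋆ y3 ⋆ y2 ⋆ y6 ⋆ y1 ⋆ y5


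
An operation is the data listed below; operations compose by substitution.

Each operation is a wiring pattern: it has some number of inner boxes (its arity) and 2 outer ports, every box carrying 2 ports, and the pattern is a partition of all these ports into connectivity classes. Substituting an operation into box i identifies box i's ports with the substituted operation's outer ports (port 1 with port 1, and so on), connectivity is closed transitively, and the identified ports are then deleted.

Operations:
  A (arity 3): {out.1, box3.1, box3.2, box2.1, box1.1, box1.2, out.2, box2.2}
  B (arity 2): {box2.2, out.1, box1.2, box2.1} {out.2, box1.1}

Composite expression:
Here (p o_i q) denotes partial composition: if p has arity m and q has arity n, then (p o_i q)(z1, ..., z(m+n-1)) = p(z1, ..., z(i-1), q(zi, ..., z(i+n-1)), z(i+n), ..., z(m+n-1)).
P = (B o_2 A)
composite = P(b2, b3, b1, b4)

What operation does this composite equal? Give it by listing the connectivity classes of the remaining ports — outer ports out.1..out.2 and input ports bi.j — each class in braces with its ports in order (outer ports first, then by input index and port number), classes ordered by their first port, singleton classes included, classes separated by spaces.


{out.1, b1.1, b1.2, b2.2, b3.1, b3.2, b4.1, b4.2} {out.2, b2.1}

Treat the ports identified at B as solder joints: merge, then drop.
the subtree at A composes to {out.1, out.2, b1.1, b1.2, b3.1, b3.2, b4.1, b4.2} on (b3, b1, b4); out.j = own outer ports
the subtree at B composes to {out.1, b1.1, b1.2, b2.2, b3.1, b3.2, b4.1, b4.2} {out.2, b2.1} on (b2, b3, b1, b4); out.j = own outer ports


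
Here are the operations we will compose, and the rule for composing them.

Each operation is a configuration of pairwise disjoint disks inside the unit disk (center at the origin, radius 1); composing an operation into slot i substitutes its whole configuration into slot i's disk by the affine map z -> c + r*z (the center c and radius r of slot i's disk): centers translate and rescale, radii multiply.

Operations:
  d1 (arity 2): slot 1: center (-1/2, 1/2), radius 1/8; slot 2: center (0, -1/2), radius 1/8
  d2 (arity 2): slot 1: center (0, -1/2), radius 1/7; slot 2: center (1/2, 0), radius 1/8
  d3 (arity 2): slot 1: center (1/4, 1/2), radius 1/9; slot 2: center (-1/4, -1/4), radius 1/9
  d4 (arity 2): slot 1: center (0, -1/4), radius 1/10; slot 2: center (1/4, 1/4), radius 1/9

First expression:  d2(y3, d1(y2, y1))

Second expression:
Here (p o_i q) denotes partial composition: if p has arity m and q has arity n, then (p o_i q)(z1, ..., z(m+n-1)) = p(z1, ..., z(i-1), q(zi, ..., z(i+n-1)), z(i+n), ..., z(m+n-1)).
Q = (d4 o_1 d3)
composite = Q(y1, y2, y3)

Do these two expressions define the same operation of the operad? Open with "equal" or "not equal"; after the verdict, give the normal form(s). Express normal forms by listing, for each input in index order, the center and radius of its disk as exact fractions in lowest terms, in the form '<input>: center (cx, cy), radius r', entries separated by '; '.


In normal form, the first expression is y1: center (1/2, -1/16), radius 1/64; y2: center (7/16, 1/16), radius 1/64; y3: center (0, -1/2), radius 1/7
In normal form, the second expression is y1: center (1/40, -1/5), radius 1/90; y2: center (-1/40, -11/40), radius 1/90; y3: center (1/4, 1/4), radius 1/9
They disagree, so not equal.

not equal; the first gives y1: center (1/2, -1/16), radius 1/64; y2: center (7/16, 1/16), radius 1/64; y3: center (0, -1/2), radius 1/7 and the second y1: center (1/40, -1/5), radius 1/90; y2: center (-1/40, -11/40), radius 1/90; y3: center (1/4, 1/4), radius 1/9


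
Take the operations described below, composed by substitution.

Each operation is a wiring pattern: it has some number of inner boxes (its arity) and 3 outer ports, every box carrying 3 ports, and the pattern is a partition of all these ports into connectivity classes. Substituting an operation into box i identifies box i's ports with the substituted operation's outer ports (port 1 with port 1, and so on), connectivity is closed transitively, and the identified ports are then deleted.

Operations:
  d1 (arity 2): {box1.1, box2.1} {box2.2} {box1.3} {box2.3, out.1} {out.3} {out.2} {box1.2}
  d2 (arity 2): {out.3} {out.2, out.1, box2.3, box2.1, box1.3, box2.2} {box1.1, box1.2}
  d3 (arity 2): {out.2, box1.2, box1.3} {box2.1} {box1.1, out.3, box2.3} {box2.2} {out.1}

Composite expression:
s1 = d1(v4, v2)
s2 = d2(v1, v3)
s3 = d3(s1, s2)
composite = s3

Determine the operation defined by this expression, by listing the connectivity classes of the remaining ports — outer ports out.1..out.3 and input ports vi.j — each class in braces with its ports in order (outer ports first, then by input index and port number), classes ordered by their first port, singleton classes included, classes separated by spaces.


Treat the ports identified at d3 as solder joints: merge, then drop.
stage d1: inputs (v4, v2), connectivity {out.1, v2.3} {out.2} {out.3} {v2.1, v4.1} {v2.2} {v4.2} {v4.3}, out.j its boundary
stage d2: inputs (v1, v3), connectivity {out.1, out.2, v1.3, v3.1, v3.2, v3.3} {out.3} {v1.1, v1.2}, out.j its boundary
stage d3: inputs (v4, v2, v1, v3), connectivity {out.1} {out.2} {out.3, v2.3} {v1.1, v1.2} {v1.3, v3.1, v3.2, v3.3} {v2.1, v4.1} {v2.2} {v4.2} {v4.3}, out.j its boundary

{out.1} {out.2} {out.3, v2.3} {v1.1, v1.2} {v1.3, v3.1, v3.2, v3.3} {v2.1, v4.1} {v2.2} {v4.2} {v4.3}


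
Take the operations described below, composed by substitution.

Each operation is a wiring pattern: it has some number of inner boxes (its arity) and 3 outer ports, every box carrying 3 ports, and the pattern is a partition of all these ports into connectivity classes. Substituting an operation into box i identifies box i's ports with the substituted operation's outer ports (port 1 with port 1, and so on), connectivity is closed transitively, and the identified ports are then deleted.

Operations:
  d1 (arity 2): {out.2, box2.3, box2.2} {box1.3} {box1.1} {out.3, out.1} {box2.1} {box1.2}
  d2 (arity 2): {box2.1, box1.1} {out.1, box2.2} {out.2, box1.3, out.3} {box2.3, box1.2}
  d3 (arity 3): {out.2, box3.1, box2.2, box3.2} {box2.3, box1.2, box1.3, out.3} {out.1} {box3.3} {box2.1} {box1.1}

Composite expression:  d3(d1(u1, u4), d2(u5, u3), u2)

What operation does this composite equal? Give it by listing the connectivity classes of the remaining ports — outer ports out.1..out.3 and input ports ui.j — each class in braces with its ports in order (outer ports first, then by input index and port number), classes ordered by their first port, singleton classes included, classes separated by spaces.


Substituting into d3 glues patterns; closure does the rest.
d1 over (u1, u4) gives {out.1, out.3} {out.2, u4.2, u4.3} {u1.1} {u1.2} {u1.3} {u4.1}, out.j being that stage's outer ports
d2 over (u5, u3) gives {out.1, u3.2} {out.2, out.3, u5.3} {u3.1, u5.1} {u3.3, u5.2}, out.j being that stage's outer ports
d3 over (u1, u4, u5, u3, u2) gives {out.1} {out.2, out.3, u2.1, u2.2, u4.2, u4.3, u5.3} {u1.1} {u1.2} {u1.3} {u2.3} {u3.1, u5.1} {u3.2} {u3.3, u5.2} {u4.1}, out.j being that stage's outer ports

{out.1} {out.2, out.3, u2.1, u2.2, u4.2, u4.3, u5.3} {u1.1} {u1.2} {u1.3} {u2.3} {u3.1, u5.1} {u3.2} {u3.3, u5.2} {u4.1}


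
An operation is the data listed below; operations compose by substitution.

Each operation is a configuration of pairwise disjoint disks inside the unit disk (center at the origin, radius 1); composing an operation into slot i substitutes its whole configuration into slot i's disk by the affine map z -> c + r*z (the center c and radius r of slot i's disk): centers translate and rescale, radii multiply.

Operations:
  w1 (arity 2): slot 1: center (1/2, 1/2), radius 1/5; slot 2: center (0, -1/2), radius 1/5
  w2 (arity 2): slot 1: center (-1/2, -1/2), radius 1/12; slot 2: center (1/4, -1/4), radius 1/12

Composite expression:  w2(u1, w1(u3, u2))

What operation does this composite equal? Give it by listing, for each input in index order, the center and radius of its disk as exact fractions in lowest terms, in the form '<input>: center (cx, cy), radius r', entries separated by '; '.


u1: center (-1/2, -1/2), radius 1/12; u2: center (1/4, -7/24), radius 1/60; u3: center (7/24, -5/24), radius 1/60

Below w2, radii multiply path by path; the u-disk centers shift.
tracing u1 down its 1-map path: center (-1/2, -1/2), radius 1/12
tracing u3 down its 2-map path: center (7/24, -5/24), radius 1/60
tracing u2 down its 2-map path: center (1/4, -7/24), radius 1/60


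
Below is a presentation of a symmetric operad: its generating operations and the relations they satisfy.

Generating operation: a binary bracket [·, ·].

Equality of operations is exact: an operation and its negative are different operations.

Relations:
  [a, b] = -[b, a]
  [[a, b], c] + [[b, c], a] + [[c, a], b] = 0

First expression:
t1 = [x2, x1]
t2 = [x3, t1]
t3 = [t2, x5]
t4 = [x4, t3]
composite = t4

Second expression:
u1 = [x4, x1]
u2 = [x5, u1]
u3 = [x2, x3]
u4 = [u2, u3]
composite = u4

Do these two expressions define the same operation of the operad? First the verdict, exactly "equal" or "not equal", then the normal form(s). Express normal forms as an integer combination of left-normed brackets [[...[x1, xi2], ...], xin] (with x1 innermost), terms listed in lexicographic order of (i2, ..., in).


not equal — first -[[[[x1, x2], x3], x5], x4], second [[[[x1, x4], x5], x2], x3] - [[[[x1, x4], x5], x3], x2]


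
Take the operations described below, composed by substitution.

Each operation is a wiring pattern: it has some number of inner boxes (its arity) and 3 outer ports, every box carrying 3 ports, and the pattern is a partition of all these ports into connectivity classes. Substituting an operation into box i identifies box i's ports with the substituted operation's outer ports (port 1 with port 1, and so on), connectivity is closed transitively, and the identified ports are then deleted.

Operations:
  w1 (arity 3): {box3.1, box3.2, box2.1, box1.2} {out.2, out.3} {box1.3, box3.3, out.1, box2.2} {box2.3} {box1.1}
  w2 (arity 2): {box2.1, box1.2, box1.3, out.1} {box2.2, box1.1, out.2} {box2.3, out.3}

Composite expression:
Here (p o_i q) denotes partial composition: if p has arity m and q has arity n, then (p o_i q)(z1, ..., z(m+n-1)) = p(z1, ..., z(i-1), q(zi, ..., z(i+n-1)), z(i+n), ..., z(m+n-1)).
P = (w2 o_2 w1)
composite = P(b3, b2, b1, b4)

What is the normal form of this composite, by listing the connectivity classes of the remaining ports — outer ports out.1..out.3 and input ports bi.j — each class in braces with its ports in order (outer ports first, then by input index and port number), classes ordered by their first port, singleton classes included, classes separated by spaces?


After gluing at w2, chains via deleted ports link the b-ports.
composing w1 on (b2, b1, b4), with out.j its own outer ports: {out.1, b1.2, b2.3, b4.3} {out.2, out.3} {b1.1, b2.2, b4.1, b4.2} {b1.3} {b2.1}
composing w2 on (b3, b2, b1, b4), with out.j its own outer ports: {out.1, b1.2, b2.3, b3.2, b3.3, b4.3} {out.2, out.3, b3.1} {b1.1, b2.2, b4.1, b4.2} {b1.3} {b2.1}

{out.1, b1.2, b2.3, b3.2, b3.3, b4.3} {out.2, out.3, b3.1} {b1.1, b2.2, b4.1, b4.2} {b1.3} {b2.1}


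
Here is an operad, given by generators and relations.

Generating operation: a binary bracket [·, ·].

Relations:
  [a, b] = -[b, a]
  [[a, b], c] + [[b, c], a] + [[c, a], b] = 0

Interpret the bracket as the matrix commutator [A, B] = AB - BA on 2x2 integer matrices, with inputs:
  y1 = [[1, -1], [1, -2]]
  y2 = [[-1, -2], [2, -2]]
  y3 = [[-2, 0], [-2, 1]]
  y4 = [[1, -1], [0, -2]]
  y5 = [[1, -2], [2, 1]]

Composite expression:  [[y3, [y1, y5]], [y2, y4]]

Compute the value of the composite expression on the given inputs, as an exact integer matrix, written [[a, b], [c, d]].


[[198, -192], [72, -198]]

[y1, y5] = [[0, -6], [-6, 0]]
[y3, [y1, y5]] = [[-12, 18], [-18, 12]]
[y2, y4] = [[2, 5], [6, -2]]
[[y3, [y1, y5]], [y2, y4]] = [[198, -192], [72, -198]]


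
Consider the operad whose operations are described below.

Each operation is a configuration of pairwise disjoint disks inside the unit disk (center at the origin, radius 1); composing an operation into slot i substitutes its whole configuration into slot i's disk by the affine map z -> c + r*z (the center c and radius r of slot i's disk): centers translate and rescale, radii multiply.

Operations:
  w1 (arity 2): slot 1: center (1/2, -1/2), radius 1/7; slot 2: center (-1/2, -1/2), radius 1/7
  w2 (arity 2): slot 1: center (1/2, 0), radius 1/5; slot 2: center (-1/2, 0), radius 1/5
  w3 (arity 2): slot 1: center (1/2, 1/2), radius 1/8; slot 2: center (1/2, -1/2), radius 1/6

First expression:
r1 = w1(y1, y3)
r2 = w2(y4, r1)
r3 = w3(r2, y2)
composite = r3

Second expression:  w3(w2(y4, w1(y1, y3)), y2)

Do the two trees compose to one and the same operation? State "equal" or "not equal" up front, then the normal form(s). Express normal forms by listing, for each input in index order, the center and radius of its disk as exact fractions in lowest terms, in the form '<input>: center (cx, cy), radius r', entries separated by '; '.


In normal form, the first expression is y1: center (9/20, 39/80), radius 1/280; y2: center (1/2, -1/2), radius 1/6; y3: center (17/40, 39/80), radius 1/280; y4: center (9/16, 1/2), radius 1/40
In normal form, the second expression is y1: center (9/20, 39/80), radius 1/280; y2: center (1/2, -1/2), radius 1/6; y3: center (17/40, 39/80), radius 1/280; y4: center (9/16, 1/2), radius 1/40
The forms coincide; equal.

equal; the common form is y1: center (9/20, 39/80), radius 1/280; y2: center (1/2, -1/2), radius 1/6; y3: center (17/40, 39/80), radius 1/280; y4: center (9/16, 1/2), radius 1/40


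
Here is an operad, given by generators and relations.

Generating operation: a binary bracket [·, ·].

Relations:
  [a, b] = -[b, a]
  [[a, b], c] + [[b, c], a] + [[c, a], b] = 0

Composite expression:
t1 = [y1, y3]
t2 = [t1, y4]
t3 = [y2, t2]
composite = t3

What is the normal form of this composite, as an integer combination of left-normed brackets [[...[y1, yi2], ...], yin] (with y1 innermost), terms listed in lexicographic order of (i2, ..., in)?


-[[[y1, y3], y4], y2]

A multilinear Lie element is pinned by y1-initial words (y1 innermost).
Composite bracket: [y2, [[y1, y3], y4]]
Each bracket splits as ab - ba, giving 8 signed words (2^3 = 8).
The y1-initial words carry the normal form:
  sign of y1y3y4y2 is -1, so it contributes -[[[y1, y3], y4], y2]


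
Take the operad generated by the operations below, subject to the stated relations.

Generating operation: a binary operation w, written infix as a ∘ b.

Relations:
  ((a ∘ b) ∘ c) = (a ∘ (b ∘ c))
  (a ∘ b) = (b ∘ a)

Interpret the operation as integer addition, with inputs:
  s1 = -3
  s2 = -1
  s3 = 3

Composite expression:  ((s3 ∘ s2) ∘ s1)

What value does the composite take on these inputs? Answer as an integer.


-1

(s3 ∘ s2) = 2
((s3 ∘ s2) ∘ s1) = -1


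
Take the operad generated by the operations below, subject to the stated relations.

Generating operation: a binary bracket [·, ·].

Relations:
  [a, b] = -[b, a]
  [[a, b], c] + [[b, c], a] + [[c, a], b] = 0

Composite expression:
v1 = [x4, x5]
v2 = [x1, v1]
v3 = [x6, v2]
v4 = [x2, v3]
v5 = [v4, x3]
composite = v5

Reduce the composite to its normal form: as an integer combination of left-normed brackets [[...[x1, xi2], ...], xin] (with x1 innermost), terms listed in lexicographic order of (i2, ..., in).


[[[[[x1, x4], x5], x6], x2], x3] - [[[[[x1, x5], x4], x6], x2], x3]

Antisymmetry and Jacobi reduce to x1-anchored left-normed brackets.
Composite bracket: [[x2, [x6, [x1, [x4, x5]]]], x3]
Each bracket splits as ab - ba, giving 32 signed words (2^5 = 32).
Keep just the words that open with x1:
  the word x1x4x5x6x2x3 carries sign +1 and contributes +[[[[[x1, x4], x5], x6], x2], x3]
  the word x1x5x4x6x2x3 carries sign -1 and contributes -[[[[[x1, x5], x4], x6], x2], x3]


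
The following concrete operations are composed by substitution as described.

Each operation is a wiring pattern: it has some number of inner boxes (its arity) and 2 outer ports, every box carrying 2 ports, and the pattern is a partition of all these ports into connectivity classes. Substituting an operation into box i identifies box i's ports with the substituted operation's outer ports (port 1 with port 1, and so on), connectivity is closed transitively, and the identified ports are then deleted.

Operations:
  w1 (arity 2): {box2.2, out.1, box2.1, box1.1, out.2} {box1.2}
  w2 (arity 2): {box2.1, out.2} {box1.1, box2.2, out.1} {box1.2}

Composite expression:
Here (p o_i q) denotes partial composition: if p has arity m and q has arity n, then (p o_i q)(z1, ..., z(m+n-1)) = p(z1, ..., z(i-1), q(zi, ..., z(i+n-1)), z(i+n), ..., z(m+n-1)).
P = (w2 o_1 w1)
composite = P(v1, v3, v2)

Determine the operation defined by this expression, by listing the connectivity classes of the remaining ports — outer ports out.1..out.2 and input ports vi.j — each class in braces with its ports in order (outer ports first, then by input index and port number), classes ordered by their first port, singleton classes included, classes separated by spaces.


Treat the ports identified at w2 as solder joints: merge, then drop.
after w1, the pattern on (v1, v3) reads {out.1, out.2, v1.1, v3.1, v3.2} {v1.2} (out.j = its outer ports)
after w2, the pattern on (v1, v3, v2) reads {out.1, v1.1, v2.2, v3.1, v3.2} {out.2, v2.1} {v1.2} (out.j = its outer ports)

{out.1, v1.1, v2.2, v3.1, v3.2} {out.2, v2.1} {v1.2}


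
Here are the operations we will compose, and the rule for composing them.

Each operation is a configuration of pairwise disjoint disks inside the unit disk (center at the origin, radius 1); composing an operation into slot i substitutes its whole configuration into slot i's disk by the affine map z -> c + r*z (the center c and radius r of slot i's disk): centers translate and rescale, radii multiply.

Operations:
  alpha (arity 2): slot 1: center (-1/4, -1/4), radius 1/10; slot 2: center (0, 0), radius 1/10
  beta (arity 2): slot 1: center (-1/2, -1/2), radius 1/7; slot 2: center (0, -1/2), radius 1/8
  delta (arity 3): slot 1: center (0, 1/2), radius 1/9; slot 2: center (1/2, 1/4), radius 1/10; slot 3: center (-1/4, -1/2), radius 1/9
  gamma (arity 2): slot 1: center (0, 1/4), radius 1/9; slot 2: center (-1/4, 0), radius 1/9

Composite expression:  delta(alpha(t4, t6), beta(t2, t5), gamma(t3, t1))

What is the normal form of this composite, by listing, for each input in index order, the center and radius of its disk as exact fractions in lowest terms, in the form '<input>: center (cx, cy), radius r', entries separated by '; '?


t1: center (-5/18, -1/2), radius 1/81; t2: center (9/20, 1/5), radius 1/70; t3: center (-1/4, -17/36), radius 1/81; t4: center (-1/36, 17/36), radius 1/90; t5: center (1/2, 1/5), radius 1/80; t6: center (0, 1/2), radius 1/90

Follow each t-input down from delta: c' goes to c + r*c', radius to r*r'.
tracing t4 down its 2-map path: center (-1/36, 17/36), radius 1/90
tracing t6 down its 2-map path: center (0, 1/2), radius 1/90
tracing t2 down its 2-map path: center (9/20, 1/5), radius 1/70
tracing t5 down its 2-map path: center (1/2, 1/5), radius 1/80
tracing t3 down its 2-map path: center (-1/4, -17/36), radius 1/81
tracing t1 down its 2-map path: center (-5/18, -1/2), radius 1/81


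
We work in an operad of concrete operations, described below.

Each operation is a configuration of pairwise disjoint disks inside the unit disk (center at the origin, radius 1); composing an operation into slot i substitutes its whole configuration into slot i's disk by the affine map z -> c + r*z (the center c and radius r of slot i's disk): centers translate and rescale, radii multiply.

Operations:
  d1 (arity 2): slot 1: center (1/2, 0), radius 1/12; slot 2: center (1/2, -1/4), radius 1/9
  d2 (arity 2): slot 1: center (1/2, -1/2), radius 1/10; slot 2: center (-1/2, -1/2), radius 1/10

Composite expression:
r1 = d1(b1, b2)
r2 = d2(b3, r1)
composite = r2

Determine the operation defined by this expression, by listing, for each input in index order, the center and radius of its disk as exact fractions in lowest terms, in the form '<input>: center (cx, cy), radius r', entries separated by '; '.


Follow each b-input down from d2: c' goes to c + r*c', radius to r*r'.
b3 passes through 1 substitution, ending at center (1/2, -1/2), radius 1/10
b1 passes through 2 substitutions, ending at center (-9/20, -1/2), radius 1/120
b2 passes through 2 substitutions, ending at center (-9/20, -21/40), radius 1/90

b1: center (-9/20, -1/2), radius 1/120; b2: center (-9/20, -21/40), radius 1/90; b3: center (1/2, -1/2), radius 1/10


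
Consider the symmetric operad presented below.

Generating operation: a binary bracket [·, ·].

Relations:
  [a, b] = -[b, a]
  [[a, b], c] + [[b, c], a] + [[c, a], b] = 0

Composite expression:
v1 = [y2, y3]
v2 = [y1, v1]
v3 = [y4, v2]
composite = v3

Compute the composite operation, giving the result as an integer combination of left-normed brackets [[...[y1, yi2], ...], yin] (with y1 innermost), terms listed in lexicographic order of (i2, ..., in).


-[[[y1, y2], y3], y4] + [[[y1, y3], y2], y4]

Expand each bracket as ab - ba; the y1-initial words give the coefficients.
Composite bracket: [y4, [y1, [y2, y3]]]
Full expansion: 8 signed words from ab - ba (2^3 = 8).
Coefficients come from the y1-initial words:
  the word y1y2y3y4 carries sign -1 and contributes -[[[y1, y2], y3], y4]
  the word y1y3y2y4 carries sign +1 and contributes +[[[y1, y3], y2], y4]


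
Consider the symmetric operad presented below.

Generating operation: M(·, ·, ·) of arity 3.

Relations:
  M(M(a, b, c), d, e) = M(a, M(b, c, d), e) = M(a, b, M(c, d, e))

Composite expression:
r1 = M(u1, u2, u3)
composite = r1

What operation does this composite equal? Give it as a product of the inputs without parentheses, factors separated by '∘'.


u1 ∘ u2 ∘ u3


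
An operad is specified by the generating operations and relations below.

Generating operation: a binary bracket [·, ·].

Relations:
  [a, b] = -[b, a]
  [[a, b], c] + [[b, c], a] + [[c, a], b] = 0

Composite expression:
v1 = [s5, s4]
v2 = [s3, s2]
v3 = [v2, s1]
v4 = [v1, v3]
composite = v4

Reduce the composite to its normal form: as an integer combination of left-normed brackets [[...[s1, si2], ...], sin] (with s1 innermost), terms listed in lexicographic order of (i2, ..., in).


[[[[s1, s2], s3], s4], s5] - [[[[s1, s2], s3], s5], s4] - [[[[s1, s3], s2], s4], s5] + [[[[s1, s3], s2], s5], s4]

Skip Jacobi rewriting: expand, keep s1-initial words, read off terms.
Composite bracket: [[s5, s4], [[s3, s2], s1]]
Expanding via [a, b] = ab - ba: 16 signed words (2^4 = 16).
Only words starting with s1 matter:
  sign of s1s2s3s4s5 is +1, so it contributes +[[[[s1, s2], s3], s4], s5]
  sign of s1s2s3s5s4 is -1, so it contributes -[[[[s1, s2], s3], s5], s4]
  sign of s1s3s2s4s5 is -1, so it contributes -[[[[s1, s3], s2], s4], s5]
  sign of s1s3s2s5s4 is +1, so it contributes +[[[[s1, s3], s2], s5], s4]


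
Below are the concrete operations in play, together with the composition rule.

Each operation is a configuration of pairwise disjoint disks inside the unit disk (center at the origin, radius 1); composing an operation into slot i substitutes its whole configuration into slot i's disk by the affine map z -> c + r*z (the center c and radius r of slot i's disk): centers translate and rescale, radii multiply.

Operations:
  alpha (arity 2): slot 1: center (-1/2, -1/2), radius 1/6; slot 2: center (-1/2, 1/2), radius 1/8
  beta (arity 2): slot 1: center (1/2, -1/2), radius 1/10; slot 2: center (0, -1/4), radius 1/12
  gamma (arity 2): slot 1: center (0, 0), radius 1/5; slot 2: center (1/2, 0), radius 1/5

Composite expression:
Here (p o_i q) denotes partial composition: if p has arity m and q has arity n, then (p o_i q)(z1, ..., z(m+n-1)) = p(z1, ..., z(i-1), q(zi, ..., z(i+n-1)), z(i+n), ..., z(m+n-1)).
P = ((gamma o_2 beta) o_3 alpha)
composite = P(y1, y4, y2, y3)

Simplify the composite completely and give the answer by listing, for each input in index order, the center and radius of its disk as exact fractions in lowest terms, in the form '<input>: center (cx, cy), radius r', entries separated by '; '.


Only the slot chain above each y matters under gamma; compose those maps.
y1 passes through 1 substitution, ending at center (0, 0), radius 1/5
y4 passes through 2 substitutions, ending at center (3/5, -1/10), radius 1/50
y2 passes through 3 substitutions, ending at center (59/120, -7/120), radius 1/360
y3 passes through 3 substitutions, ending at center (59/120, -1/24), radius 1/480

y1: center (0, 0), radius 1/5; y2: center (59/120, -7/120), radius 1/360; y3: center (59/120, -1/24), radius 1/480; y4: center (3/5, -1/10), radius 1/50


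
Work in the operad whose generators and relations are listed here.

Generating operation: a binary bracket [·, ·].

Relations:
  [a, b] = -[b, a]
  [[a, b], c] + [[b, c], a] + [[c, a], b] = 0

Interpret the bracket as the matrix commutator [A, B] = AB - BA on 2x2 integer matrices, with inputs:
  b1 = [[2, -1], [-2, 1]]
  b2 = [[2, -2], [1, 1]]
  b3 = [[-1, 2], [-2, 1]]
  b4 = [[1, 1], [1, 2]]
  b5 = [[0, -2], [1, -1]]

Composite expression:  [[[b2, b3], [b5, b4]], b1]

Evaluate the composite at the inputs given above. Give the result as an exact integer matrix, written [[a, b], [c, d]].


[[40, 8], [24, -40]]

[b2, b3] = [[2, -2], [0, -2]]
[b5, b4] = [[-3, -1], [-2, 3]]
[[b2, b3], [b5, b4]] = [[4, -16], [8, -4]]
[[[b2, b3], [b5, b4]], b1] = [[40, 8], [24, -40]]


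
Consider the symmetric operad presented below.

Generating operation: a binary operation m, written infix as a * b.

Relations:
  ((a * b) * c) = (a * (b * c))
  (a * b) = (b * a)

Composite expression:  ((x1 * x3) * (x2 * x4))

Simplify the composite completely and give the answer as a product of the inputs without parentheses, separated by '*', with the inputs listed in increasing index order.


x1 * x2 * x3 * x4

Any arrangement under m is one operation, so sort the x-inputs.
(x1 * x3) linearizes to x1 * x3
(x2 * x4) linearizes to x2 * x4
((x1 * x3) * (x2 * x4)) linearizes to x1 * x3 * x2 * x4
the factors in increasing index order: x1 * x2 * x3 * x4


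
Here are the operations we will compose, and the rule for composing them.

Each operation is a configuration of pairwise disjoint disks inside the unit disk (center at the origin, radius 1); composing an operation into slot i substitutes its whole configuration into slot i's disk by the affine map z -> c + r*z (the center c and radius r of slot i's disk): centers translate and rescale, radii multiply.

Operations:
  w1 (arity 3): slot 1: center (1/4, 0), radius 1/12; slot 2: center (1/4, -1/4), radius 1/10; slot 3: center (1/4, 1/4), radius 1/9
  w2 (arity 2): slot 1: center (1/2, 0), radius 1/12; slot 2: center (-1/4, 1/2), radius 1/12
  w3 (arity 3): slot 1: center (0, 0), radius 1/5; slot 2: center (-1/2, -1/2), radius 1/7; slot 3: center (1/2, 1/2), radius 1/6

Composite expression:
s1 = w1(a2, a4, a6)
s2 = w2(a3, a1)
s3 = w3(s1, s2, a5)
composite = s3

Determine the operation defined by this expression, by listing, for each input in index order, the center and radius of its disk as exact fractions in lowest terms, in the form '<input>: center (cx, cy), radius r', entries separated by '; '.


a1: center (-15/28, -3/7), radius 1/84; a2: center (1/20, 0), radius 1/60; a3: center (-3/7, -1/2), radius 1/84; a4: center (1/20, -1/20), radius 1/50; a5: center (1/2, 1/2), radius 1/6; a6: center (1/20, 1/20), radius 1/45

Nesting under w3 composes maps z -> c + r*z down each a-path.
a2 passes through 2 substitutions, ending at center (1/20, 0), radius 1/60
a4 passes through 2 substitutions, ending at center (1/20, -1/20), radius 1/50
a6 passes through 2 substitutions, ending at center (1/20, 1/20), radius 1/45
a3 passes through 2 substitutions, ending at center (-3/7, -1/2), radius 1/84
a1 passes through 2 substitutions, ending at center (-15/28, -3/7), radius 1/84
a5 passes through 1 substitution, ending at center (1/2, 1/2), radius 1/6


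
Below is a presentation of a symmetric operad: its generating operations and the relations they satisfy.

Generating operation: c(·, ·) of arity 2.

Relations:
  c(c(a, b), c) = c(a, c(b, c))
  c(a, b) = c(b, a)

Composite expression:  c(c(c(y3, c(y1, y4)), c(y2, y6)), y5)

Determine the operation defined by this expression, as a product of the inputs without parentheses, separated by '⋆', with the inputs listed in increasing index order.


y1 ⋆ y2 ⋆ y3 ⋆ y4 ⋆ y5 ⋆ y6


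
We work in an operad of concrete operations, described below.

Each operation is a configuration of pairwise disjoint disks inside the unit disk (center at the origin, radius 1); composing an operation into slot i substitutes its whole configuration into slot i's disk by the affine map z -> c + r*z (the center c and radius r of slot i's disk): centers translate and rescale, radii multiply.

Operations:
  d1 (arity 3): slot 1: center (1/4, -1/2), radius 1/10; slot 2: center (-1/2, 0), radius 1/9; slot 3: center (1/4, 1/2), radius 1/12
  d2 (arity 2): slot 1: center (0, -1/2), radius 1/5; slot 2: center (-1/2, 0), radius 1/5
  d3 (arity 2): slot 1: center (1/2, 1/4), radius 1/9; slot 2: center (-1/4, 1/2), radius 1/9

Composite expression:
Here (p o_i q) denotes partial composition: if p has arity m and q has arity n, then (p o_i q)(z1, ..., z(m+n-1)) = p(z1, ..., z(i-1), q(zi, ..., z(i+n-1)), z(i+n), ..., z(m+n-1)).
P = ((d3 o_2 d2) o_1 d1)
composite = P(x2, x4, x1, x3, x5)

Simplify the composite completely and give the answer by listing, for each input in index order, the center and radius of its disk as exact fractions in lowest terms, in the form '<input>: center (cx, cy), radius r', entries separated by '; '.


x1: center (19/36, 11/36), radius 1/108; x2: center (19/36, 7/36), radius 1/90; x3: center (-1/4, 4/9), radius 1/45; x4: center (4/9, 1/4), radius 1/81; x5: center (-11/36, 1/2), radius 1/45


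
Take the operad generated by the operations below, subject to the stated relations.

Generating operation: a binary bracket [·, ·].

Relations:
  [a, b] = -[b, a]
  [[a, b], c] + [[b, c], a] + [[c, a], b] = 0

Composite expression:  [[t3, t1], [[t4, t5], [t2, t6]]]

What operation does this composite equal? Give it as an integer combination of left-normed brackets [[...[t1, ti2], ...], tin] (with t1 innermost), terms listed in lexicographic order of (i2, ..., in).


[[[[[t1, t3], t2], t6], t4], t5] - [[[[[t1, t3], t2], t6], t5], t4] - [[[[[t1, t3], t4], t5], t2], t6] + [[[[[t1, t3], t4], t5], t6], t2] + [[[[[t1, t3], t5], t4], t2], t6] - [[[[[t1, t3], t5], t4], t6], t2] - [[[[[t1, t3], t6], t2], t4], t5] + [[[[[t1, t3], t6], t2], t5], t4]

A multilinear Lie element is pinned by t1-initial words (t1 innermost).
Composite bracket: [[t3, t1], [[t4, t5], [t2, t6]]]
Each bracket splits as ab - ba, giving 32 signed words (2^5 = 32).
Keep just the words that open with t1:
  word t1t3t2t6t4t5 has sign +1, contributing +[[[[[t1, t3], t2], t6], t4], t5]
  word t1t3t2t6t5t4 has sign -1, contributing -[[[[[t1, t3], t2], t6], t5], t4]
  word t1t3t4t5t2t6 has sign -1, contributing -[[[[[t1, t3], t4], t5], t2], t6]
  word t1t3t4t5t6t2 has sign +1, contributing +[[[[[t1, t3], t4], t5], t6], t2]
  word t1t3t5t4t2t6 has sign +1, contributing +[[[[[t1, t3], t5], t4], t2], t6]
  word t1t3t5t4t6t2 has sign -1, contributing -[[[[[t1, t3], t5], t4], t6], t2]
  word t1t3t6t2t4t5 has sign -1, contributing -[[[[[t1, t3], t6], t2], t4], t5]
  word t1t3t6t2t5t4 has sign +1, contributing +[[[[[t1, t3], t6], t2], t5], t4]


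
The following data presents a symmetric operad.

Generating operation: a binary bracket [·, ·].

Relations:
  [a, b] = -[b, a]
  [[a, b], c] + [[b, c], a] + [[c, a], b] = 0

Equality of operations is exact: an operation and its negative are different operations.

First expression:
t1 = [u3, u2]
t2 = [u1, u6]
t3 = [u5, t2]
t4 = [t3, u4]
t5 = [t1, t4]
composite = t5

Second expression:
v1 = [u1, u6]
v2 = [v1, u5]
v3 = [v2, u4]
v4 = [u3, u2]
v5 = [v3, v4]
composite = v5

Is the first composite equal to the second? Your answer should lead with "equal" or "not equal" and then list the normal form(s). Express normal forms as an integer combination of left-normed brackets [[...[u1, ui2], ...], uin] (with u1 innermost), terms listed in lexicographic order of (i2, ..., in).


equal; the common form is -[[[[[u1, u6], u5], u4], u2], u3] + [[[[[u1, u6], u5], u4], u3], u2]


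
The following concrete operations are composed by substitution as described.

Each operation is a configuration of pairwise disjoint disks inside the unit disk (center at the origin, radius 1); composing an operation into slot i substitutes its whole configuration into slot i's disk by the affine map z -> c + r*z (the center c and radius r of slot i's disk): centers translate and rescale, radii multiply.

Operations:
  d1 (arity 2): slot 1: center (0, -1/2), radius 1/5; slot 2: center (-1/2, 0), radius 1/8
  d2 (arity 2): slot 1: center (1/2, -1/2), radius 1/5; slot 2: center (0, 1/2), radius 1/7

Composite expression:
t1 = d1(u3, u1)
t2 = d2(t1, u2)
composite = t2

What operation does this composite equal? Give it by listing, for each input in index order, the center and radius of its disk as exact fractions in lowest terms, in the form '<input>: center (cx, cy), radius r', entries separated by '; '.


u1: center (2/5, -1/2), radius 1/40; u2: center (0, 1/2), radius 1/7; u3: center (1/2, -3/5), radius 1/25

Only the slot chain above each u matters under d2; compose those maps.
u3 passes through 2 substitutions, ending at center (1/2, -3/5), radius 1/25
u1 passes through 2 substitutions, ending at center (2/5, -1/2), radius 1/40
u2 passes through 1 substitution, ending at center (0, 1/2), radius 1/7


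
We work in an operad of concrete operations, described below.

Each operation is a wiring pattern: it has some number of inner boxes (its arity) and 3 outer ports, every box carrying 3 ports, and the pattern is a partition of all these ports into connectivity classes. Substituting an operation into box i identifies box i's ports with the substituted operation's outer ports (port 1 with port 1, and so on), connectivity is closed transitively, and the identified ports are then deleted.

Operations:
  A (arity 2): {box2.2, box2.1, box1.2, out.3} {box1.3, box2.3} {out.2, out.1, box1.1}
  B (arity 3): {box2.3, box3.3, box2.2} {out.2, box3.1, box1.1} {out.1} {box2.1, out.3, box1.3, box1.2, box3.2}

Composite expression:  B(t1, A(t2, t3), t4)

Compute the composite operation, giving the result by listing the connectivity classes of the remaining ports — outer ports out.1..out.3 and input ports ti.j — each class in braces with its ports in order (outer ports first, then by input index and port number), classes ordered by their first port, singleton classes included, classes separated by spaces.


Connectivity passes through glued B-boundaries; trace each wire chain.
composing A on (t2, t3), with out.j its own outer ports: {out.1, out.2, t2.1} {out.3, t2.2, t3.1, t3.2} {t2.3, t3.3}
composing B on (t1, t2, t3, t4), with out.j its own outer ports: {out.1} {out.2, t1.1, t4.1} {out.3, t1.2, t1.3, t2.1, t2.2, t3.1, t3.2, t4.2, t4.3} {t2.3, t3.3}

{out.1} {out.2, t1.1, t4.1} {out.3, t1.2, t1.3, t2.1, t2.2, t3.1, t3.2, t4.2, t4.3} {t2.3, t3.3}


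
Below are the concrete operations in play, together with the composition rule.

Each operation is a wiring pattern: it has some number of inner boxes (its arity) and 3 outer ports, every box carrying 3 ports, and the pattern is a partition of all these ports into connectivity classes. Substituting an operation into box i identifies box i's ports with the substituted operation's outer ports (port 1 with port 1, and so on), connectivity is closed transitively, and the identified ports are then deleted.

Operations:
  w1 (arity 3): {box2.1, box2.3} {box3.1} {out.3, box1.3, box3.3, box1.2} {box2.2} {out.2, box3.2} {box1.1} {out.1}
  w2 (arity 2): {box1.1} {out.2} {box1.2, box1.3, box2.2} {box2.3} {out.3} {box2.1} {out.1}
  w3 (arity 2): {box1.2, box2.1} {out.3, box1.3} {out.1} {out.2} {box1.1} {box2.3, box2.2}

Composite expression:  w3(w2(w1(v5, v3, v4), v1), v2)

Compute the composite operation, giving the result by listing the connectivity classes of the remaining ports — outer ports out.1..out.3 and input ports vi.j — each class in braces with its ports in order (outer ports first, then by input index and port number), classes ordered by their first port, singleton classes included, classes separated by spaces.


{out.1} {out.2} {out.3} {v1.1} {v1.2, v4.2, v4.3, v5.2, v5.3} {v1.3} {v2.1} {v2.2, v2.3} {v3.1, v3.3} {v3.2} {v4.1} {v5.1}

After gluing at w3, chains via deleted ports link the v-ports.
through w1, on inputs (v5, v3, v4): {out.1} {out.2, v4.2} {out.3, v4.3, v5.2, v5.3} {v3.1, v3.3} {v3.2} {v4.1} {v5.1} (out.j = stage outer ports)
through w2, on inputs (v5, v3, v4, v1): {out.1} {out.2} {out.3} {v1.1} {v1.2, v4.2, v4.3, v5.2, v5.3} {v1.3} {v3.1, v3.3} {v3.2} {v4.1} {v5.1} (out.j = stage outer ports)
through w3, on inputs (v5, v3, v4, v1, v2): {out.1} {out.2} {out.3} {v1.1} {v1.2, v4.2, v4.3, v5.2, v5.3} {v1.3} {v2.1} {v2.2, v2.3} {v3.1, v3.3} {v3.2} {v4.1} {v5.1} (out.j = stage outer ports)


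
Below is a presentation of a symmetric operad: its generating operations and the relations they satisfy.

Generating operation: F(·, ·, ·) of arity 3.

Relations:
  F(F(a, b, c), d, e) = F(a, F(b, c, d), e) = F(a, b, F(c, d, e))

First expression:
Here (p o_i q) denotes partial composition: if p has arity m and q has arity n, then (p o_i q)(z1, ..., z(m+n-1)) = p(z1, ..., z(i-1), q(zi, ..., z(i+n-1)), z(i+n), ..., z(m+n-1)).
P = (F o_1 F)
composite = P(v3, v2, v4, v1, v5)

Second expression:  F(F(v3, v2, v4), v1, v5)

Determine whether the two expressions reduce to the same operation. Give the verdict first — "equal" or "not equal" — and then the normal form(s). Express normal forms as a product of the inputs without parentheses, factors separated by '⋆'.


equal; both compose to v3 ⋆ v2 ⋆ v4 ⋆ v1 ⋆ v5
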